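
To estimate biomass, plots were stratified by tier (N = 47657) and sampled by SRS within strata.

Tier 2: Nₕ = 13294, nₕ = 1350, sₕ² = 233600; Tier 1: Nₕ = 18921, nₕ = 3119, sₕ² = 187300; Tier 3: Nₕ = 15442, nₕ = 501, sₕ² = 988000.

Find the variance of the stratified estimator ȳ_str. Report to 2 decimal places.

Var(ȳ_str) = Σₕ Wₕ²(1 − fₕ)sₕ²/nₕ with Wₕ = Nₕ/N, N = 47657.
Tier 2: Wₕ = 0.27895168; term = 0.27895168²·(1 − 0.10154957)·233600/1350 = 12.097375.
Tier 1: Wₕ = 0.39702457; term = 0.39702457²·(1 − 0.16484330)·187300/3119 = 7.9054236.
Tier 3: Wₕ = 0.32402375; term = 0.32402375²·(1 − 0.03244398)·988000/501 = 200.3314.
Sum = 220.3342.

220.33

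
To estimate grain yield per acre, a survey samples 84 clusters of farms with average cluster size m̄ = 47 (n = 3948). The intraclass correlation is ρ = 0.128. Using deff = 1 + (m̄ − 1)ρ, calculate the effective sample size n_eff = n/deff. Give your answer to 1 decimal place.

573.2

deff = 1 + (47 − 1)·0.128 = 1 + 5.888 = 6.888.
n_eff = 3948 / 6.888 = 573.2.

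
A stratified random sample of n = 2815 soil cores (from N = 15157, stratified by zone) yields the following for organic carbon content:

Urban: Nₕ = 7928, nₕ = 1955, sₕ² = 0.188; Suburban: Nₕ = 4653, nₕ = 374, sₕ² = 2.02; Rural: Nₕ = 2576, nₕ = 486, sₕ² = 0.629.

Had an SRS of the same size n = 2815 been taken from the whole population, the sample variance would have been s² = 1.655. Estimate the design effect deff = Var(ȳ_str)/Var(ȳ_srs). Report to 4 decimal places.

Var(ȳ_str) = Σ Wₕ²(1−fₕ)sₕ²/nₕ with Wₕ = Nₕ/15157:
  Urban: (7928/15157)²·(1−1955/7928)·0.188/1955 = 1.9821693 × 10^-5
  Suburban: (4653/15157)²·(1−374/4653)·2.02/374 = 4.6808918 × 10^-4
  Rural: (2576/15157)²·(1−486/2576)·0.629/486 = 3.0330531 × 10^-5
  → Var(ȳ_str) = 5.182414 × 10^-4.
Var(ȳ_srs) = (1 − 2815/15157)·1.655/2815 = 4.7873137 × 10^-4.
deff = (5.182414 × 10^-4) / (4.7873137 × 10^-4) = 1.0825.

1.0825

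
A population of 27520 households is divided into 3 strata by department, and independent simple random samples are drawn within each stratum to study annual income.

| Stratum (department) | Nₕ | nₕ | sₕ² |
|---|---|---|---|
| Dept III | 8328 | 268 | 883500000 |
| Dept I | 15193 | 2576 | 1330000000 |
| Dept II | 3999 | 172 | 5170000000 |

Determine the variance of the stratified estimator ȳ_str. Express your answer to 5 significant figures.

1.0303 × 10^6

Var(ȳ_str) = Σₕ Wₕ²(1 − fₕ)sₕ²/nₕ with Wₕ = Nₕ/N, N = 27520.
Dept III: Wₕ = 0.30261628; term = 0.30261628²·(1 − 0.03218060)·883500000/268 = 292180.12.
Dept I: Wₕ = 0.55207122; term = 0.55207122²·(1 − 0.16955177)·1330000000/2576 = 130679.83.
Dept II: Wₕ = 0.14531250; term = 0.14531250²·(1 − 0.04301075)·5170000000/172 = 607400.44.
Sum = 1.0302604 × 10^6.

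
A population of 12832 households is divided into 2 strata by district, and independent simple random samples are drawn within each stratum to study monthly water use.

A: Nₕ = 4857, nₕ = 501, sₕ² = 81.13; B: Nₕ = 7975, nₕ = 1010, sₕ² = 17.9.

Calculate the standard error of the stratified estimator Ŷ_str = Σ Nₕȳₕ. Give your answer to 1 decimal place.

Var(Ŷ_str) = Σₕ Nₕ²(1 − fₕ)sₕ²/nₕ.
A: 4857²·(1 − 501/4857)·81.13/501 = 3.4260976 × 10^6.
B: 7975²·(1 − 1010/7975)·17.9/1010 = 984426.89.
Sum = 4.4105245 × 10^6.
SE = √(4.4105245 × 10^6) = 2100.1.

2100.1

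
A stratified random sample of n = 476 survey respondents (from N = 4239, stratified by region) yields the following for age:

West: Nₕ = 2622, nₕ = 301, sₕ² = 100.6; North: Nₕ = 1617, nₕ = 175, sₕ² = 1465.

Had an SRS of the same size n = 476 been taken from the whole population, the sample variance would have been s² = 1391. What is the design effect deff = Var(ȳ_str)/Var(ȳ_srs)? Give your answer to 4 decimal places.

Var(ȳ_str) = Σ Wₕ²(1−fₕ)sₕ²/nₕ with Wₕ = Nₕ/4239:
  West: (2622/4239)²·(1−301/2622)·100.6/301 = 0.11319115
  North: (1617/4239)²·(1−175/1617)·1465/175 = 1.0862956
  → Var(ȳ_str) = 1.1994868.
Var(ȳ_srs) = (1 − 476/4239)·1391/476 = 2.5941255.
deff = 1.1994868 / 2.5941255 = 0.4624.

0.4624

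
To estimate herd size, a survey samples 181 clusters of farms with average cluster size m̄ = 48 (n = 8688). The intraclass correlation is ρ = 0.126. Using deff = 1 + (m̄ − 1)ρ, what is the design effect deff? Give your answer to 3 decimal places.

6.922

deff = 1 + (48 − 1)·0.126 = 1 + 5.922 = 6.922.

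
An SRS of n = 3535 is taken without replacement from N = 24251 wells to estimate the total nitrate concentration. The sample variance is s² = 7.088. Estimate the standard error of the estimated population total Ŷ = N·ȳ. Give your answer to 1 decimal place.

1003.7

Var(Ŷ) = N²·Var(ȳ) = N²·(1 − n/N)·s²/n.
f = 3535/24251 = 0.14576718; Var(ȳ) = 0.85423282·7.088/3535 = 0.0017128153.
Var(Ŷ) = 24251² · 0.0017128153 = 1.0073255 × 10^6.
SE(Ŷ) = √(1.0073255 × 10^6) = 1003.7.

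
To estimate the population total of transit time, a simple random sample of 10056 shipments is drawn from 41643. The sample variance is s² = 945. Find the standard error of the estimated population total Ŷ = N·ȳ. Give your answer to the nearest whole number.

11118

Var(Ŷ) = N²·Var(ȳ) = N²·(1 − n/N)·s²/n.
f = 10056/41643 = 0.24148116; Var(ȳ) = 0.75851884·945/10056 = 0.071280857.
Var(Ŷ) = 41643² · 0.071280857 = 1.2361095 × 10^8.
SE(Ŷ) = √(1.2361095 × 10^8) = 11118.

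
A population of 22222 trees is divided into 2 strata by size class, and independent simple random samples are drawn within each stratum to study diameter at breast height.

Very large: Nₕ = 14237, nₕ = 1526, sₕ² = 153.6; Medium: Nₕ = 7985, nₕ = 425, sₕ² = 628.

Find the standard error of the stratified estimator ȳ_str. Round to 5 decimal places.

0.46639

Var(ȳ_str) = Σₕ Wₕ²(1 − fₕ)sₕ²/nₕ with Wₕ = Nₕ/N, N = 22222.
Very large: Wₕ = 0.64067141; term = 0.64067141²·(1 − 0.10718550)·153.6/1526 = 0.036886598.
Medium: Wₕ = 0.35932859; term = 0.35932859²·(1 − 0.05322480)·628/425 = 0.18063468.
Sum = 0.21752128.
SE = √(0.21752128) = 0.46639.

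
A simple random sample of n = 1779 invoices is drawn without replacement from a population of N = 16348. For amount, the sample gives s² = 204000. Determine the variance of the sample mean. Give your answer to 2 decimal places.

102.19

Under SRS without replacement, Var(ȳ) = (1 − f)·s²/n with f = n/N = 1779/16348 = 0.10882065.
Var(ȳ) = (1 − 0.10882065)·204000/1779 = 0.89117935·114.67116 = 102.19257.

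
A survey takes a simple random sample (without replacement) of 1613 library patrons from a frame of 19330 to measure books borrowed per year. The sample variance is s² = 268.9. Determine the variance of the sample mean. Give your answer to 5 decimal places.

Under SRS without replacement, Var(ȳ) = (1 − f)·s²/n with f = n/N = 1613/19330 = 0.08344542.
Var(ȳ) = (1 − 0.08344542)·268.9/1613 = 0.91655458·0.166708 = 0.15279698.

0.15280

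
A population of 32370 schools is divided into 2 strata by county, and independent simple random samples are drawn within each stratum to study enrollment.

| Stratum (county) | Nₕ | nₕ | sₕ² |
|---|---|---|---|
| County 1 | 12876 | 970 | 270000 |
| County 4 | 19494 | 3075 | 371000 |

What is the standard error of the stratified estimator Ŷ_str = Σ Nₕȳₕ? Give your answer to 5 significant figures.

Var(Ŷ_str) = Σₕ Nₕ²(1 − fₕ)sₕ²/nₕ.
County 1: 12876²·(1 − 970/12876)·270000/970 = 4.2671595 × 10^10.
County 4: 19494²·(1 − 3075/19494)·371000/3075 = 3.8616815 × 10^10.
Sum = 8.128841 × 10^10.
SE = √(8.128841 × 10^10) = 285110.

285110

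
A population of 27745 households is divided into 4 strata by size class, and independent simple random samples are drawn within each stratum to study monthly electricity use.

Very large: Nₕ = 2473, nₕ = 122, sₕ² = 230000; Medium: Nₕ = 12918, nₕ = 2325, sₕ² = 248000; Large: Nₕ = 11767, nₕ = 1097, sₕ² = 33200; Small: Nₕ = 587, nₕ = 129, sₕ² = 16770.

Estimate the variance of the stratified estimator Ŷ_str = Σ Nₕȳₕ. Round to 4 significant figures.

Var(Ŷ_str) = Σₕ Nₕ²(1 − fₕ)sₕ²/nₕ.
Very large: 2473²·(1 − 122/2473)·230000/122 = 1.0960863 × 10^10.
Medium: 12918²·(1 − 2325/12918)·248000/2325 = 1.4596307 × 10^10.
Large: 11767²·(1 − 1097/11767)·33200/1097 = 3.7998078 × 10^9.
Small: 587²·(1 − 129/587)·16770/129 = 3.494998 × 10^7.
Sum = 2.9391928 × 10^10.

2.939 × 10^10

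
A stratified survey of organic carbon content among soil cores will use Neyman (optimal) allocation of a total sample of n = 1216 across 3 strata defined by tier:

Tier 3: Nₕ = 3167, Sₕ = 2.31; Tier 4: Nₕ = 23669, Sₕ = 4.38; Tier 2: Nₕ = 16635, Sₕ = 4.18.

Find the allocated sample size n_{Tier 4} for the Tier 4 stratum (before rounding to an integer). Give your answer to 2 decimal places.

698.33

Neyman allocation: nₕ = n·NₕSₕ / Σⱼ NⱼSⱼ.
Σ NⱼSⱼ = 3167·2.31 + 23669·4.38 + 16635·4.18 = 180520.29.
n_{Tier 4} = 1216·23669·4.38 / 180520.29 = 698.33.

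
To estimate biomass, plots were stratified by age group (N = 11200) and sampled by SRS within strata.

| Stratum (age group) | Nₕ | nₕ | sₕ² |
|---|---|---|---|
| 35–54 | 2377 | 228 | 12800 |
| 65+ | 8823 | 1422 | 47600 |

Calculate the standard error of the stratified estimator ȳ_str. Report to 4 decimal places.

4.4397

Var(ȳ_str) = Σₕ Wₕ²(1 − fₕ)sₕ²/nₕ with Wₕ = Nₕ/N, N = 11200.
35–54: Wₕ = 0.21223214; term = 0.21223214²·(1 − 0.09591923)·12800/228 = 2.2861497.
65+: Wₕ = 0.78776786; term = 0.78776786²·(1 − 0.16116967)·47600/1422 = 17.425209.
Sum = 19.711359.
SE = √(19.711359) = 4.4397.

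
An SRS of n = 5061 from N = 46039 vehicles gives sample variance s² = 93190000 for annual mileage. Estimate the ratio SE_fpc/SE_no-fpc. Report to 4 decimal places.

f = n/N = 5061/46039 = 0.10992854.
SE_no-fpc = √(s²/n) = 135.69583; SE_fpc = √((1−f)s²/n) = 128.02032.
Ratio = √(1−f) = 0.94343599.

0.9434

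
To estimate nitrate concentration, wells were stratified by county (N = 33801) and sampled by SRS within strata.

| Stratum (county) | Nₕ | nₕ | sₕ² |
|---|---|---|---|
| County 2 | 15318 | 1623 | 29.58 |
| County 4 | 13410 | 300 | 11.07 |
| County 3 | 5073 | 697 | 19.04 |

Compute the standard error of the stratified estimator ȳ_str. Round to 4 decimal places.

0.0978

Var(ȳ_str) = Σₕ Wₕ²(1 − fₕ)sₕ²/nₕ with Wₕ = Nₕ/N, N = 33801.
County 2: Wₕ = 0.45318186; term = 0.45318186²·(1 − 0.10595378)·29.58/1623 = 0.0033464524.
County 4: Wₕ = 0.39673382; term = 0.39673382²·(1 − 0.02237136)·11.07/300 = 0.0056780438.
County 3: Wₕ = 0.15008432; term = 0.15008432²·(1 − 0.13739405)·19.04/697 = 5.3078329 × 10^-4.
Sum = 0.0095552795.
SE = √(0.0095552795) = 0.0978.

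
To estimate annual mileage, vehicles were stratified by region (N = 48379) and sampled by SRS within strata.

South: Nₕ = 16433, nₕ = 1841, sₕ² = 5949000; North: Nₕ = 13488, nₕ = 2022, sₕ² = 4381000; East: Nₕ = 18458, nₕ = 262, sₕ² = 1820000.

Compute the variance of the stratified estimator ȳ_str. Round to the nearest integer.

1471

Var(ȳ_str) = Σₕ Wₕ²(1 − fₕ)sₕ²/nₕ with Wₕ = Nₕ/N, N = 48379.
South: Wₕ = 0.33967217; term = 0.33967217²·(1 − 0.11203067)·5949000/1841 = 331.06105.
North: Wₕ = 0.27879865; term = 0.27879865²·(1 − 0.14991103)·4381000/2022 = 143.16532.
East: Wₕ = 0.38152918; term = 0.38152918²·(1 − 0.01419439)·1820000/262 = 996.82034.
Sum = 1471.0467.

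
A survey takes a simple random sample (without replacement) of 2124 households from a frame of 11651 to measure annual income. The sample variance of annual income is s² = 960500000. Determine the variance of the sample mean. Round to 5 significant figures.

Under SRS without replacement, Var(ȳ) = (1 − f)·s²/n with f = n/N = 2124/11651 = 0.18230195.
Var(ȳ) = (1 − 0.18230195)·960500000/2124 = 0.81769805·452212.81 = 369773.53.

369770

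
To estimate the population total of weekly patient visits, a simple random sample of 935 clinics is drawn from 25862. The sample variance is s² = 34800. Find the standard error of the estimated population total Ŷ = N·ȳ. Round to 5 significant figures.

Var(Ŷ) = N²·Var(ȳ) = N²·(1 − n/N)·s²/n.
f = 935/25862 = 0.03615343; Var(ȳ) = 0.96384657·34800/935 = 35.873648.
Var(Ŷ) = 25862² · 35.873648 = 2.399384 × 10^10.
SE(Ŷ) = √(2.399384 × 10^10) = 154900.

154900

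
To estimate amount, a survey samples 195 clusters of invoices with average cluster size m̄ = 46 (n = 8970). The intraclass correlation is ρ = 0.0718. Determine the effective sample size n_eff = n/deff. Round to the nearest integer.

deff = 1 + (46 − 1)·0.0718 = 1 + 3.231 = 4.231.
n_eff = 8970 / 4.231 = 2120.

2120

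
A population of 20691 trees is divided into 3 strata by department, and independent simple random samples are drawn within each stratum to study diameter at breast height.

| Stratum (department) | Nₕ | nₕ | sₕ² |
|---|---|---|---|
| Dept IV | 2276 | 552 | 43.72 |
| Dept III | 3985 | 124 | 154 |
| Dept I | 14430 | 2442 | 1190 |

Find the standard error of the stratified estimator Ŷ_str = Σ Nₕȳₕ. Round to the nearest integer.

Var(Ŷ_str) = Σₕ Nₕ²(1 − fₕ)sₕ²/nₕ.
Dept IV: 2276²·(1 − 552/2276)·43.72/552 = 310778.23.
Dept III: 3985²·(1 − 124/3985)·154/124 = 1.9108525 × 10^7.
Dept I: 14430²·(1 − 2442/14430)·1190/2442 = 8.4297436 × 10^7.
Sum = 1.0371674 × 10^8.
SE = √(1.0371674 × 10^8) = 10184.

10184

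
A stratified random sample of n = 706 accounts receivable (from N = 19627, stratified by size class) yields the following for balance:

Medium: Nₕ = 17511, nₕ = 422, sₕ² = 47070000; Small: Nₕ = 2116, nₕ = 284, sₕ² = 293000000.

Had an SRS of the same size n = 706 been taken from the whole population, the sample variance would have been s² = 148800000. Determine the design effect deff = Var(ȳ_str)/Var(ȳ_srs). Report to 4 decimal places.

Var(ȳ_str) = Σ Wₕ²(1−fₕ)sₕ²/nₕ with Wₕ = Nₕ/19627:
  Medium: (17511/19627)²·(1−422/17511)·47070000/422 = 86646.595
  Small: (2116/19627)²·(1−284/2116)·293000000/284 = 10382.037
  → Var(ȳ_str) = 97028.632.
Var(ȳ_srs) = (1 − 706/19627)·148800000/706 = 203183.48.
deff = 97028.632 / 203183.48 = 0.4775.

0.4775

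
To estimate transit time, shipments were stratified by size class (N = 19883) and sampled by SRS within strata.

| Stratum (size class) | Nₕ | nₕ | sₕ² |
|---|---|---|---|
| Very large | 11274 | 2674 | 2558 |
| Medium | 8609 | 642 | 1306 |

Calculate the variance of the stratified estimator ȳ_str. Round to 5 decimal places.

Var(ȳ_str) = Σₕ Wₕ²(1 − fₕ)sₕ²/nₕ with Wₕ = Nₕ/N, N = 19883.
Very large: Wₕ = 0.56701705; term = 0.56701705²·(1 − 0.23718290)·2558/2674 = 0.23461285.
Medium: Wₕ = 0.43298295; term = 0.43298295²·(1 − 0.07457312)·1306/642 = 0.35293266.
Sum = 0.58754551.

0.58755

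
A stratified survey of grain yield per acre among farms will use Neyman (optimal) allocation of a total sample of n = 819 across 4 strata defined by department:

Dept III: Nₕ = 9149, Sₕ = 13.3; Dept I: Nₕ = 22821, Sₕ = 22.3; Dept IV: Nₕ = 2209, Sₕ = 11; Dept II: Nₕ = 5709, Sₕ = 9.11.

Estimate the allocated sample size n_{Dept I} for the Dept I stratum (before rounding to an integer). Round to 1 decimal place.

Neyman allocation: nₕ = n·NₕSₕ / Σⱼ NⱼSⱼ.
Σ NⱼSⱼ = 9149·13.3 + 22821·22.3 + 2209·11 + 5709·9.11 = 706897.99.
n_{Dept I} = 819·22821·22.3 / 706897.99 = 589.6.

589.6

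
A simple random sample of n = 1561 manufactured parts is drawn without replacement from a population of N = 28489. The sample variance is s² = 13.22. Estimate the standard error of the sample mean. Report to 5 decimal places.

Under SRS without replacement, Var(ȳ) = (1 − f)·s²/n with f = n/N = 1561/28489 = 0.05479308.
Var(ȳ) = (1 − 0.05479308)·13.22/1561 = 0.94520692·0.0084689302 = 0.0080048914.
SE(ȳ) = √(0.0080048914) = 0.08947.

0.08947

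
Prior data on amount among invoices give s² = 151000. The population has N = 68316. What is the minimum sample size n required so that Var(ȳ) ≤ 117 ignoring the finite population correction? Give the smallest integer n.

1291

Without fpc, n₀ = s²/D = 151000/117 = 1290.5983.
Rounding up, n = 1291.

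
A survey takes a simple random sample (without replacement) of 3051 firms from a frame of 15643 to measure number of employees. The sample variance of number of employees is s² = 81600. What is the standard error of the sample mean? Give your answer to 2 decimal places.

4.64

Under SRS without replacement, Var(ȳ) = (1 − f)·s²/n with f = n/N = 3051/15643 = 0.19503931.
Var(ȳ) = (1 − 0.19503931)·81600/3051 = 0.80496069·26.745329 = 21.528939.
SE(ȳ) = √(21.528939) = 4.64.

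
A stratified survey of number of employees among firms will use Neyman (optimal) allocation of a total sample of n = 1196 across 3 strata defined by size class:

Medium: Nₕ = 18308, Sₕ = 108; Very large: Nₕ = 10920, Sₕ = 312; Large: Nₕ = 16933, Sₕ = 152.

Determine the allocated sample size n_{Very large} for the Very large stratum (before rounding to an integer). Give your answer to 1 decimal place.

Neyman allocation: nₕ = n·NₕSₕ / Σⱼ NⱼSⱼ.
Σ NⱼSⱼ = 18308·108 + 10920·312 + 16933·152 = 7.95812 × 10^6.
n_{Very large} = 1196·10920·312 / (7.95812 × 10^6) = 512.0.

512.0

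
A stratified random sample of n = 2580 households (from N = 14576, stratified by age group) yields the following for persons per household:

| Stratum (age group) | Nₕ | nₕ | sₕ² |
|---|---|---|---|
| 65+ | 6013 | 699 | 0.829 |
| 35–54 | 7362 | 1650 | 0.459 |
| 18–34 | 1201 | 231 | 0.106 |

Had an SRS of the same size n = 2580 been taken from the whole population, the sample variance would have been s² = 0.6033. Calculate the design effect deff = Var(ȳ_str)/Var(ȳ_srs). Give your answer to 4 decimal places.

Var(ȳ_str) = Σ Wₕ²(1−fₕ)sₕ²/nₕ with Wₕ = Nₕ/14576:
  65+: (6013/14576)²·(1−699/6013)·0.829/699 = 1.7836654 × 10^-4
  35–54: (7362/14576)²·(1−1650/7362)·0.459/1650 = 5.5059978 × 10^-5
  18–34: (1201/14576)²·(1−231/1201)·0.106/231 = 2.5161232 × 10^-6
  → Var(ȳ_str) = 2.3594264 × 10^-4.
Var(ȳ_srs) = (1 − 2580/14576)·0.6033/2580 = 1.9244725 × 10^-4.
deff = (2.3594264 × 10^-4) / (1.9244725 × 10^-4) = 1.2260.

1.2260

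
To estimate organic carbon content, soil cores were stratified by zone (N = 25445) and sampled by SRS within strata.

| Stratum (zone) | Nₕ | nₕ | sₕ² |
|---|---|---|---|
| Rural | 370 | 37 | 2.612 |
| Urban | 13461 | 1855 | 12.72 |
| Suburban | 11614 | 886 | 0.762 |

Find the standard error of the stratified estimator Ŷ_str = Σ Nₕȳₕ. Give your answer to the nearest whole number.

Var(Ŷ_str) = Σₕ Nₕ²(1 − fₕ)sₕ²/nₕ.
Rural: 370²·(1 − 37/370)·2.612/37 = 8697.96.
Urban: 13461²·(1 − 1855/13461)·12.72/1855 = 1.0712802 × 10^6.
Suburban: 11614²·(1 − 886/11614)·0.762/886 = 107157.32.
Sum = 1.1871355 × 10^6.
SE = √(1.1871355 × 10^6) = 1090.

1090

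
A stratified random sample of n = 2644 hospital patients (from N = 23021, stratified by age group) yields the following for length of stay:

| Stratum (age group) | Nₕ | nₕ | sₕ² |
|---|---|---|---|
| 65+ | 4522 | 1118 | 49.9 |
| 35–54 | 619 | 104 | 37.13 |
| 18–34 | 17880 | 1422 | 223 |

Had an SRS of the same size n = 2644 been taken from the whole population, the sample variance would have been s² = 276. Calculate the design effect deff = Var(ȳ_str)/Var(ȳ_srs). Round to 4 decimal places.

Var(ȳ_str) = Σ Wₕ²(1−fₕ)sₕ²/nₕ with Wₕ = Nₕ/23021:
  65+: (4522/23021)²·(1−1118/4522)·49.9/1118 = 0.0012963745
  35–54: (619/23021)²·(1−104/619)·37.13/104 = 2.1475393 × 10^-4
  18–34: (17880/23021)²·(1−1422/17880)·223/1422 = 0.087076601
  → Var(ȳ_str) = 0.088587729.
Var(ȳ_srs) = (1 − 2644/23021)·276/2644 = 0.092398239.
deff = 0.088587729 / 0.092398239 = 0.9588.

0.9588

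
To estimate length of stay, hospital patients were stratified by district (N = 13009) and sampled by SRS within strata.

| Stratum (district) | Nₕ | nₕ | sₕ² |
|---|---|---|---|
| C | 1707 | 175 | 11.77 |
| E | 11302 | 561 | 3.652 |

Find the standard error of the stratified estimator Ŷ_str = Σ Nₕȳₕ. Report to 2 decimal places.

Var(Ŷ_str) = Σₕ Nₕ²(1 − fₕ)sₕ²/nₕ.
C: 1707²·(1 − 175/1707)·11.77/175 = 175885.77.
E: 11302²·(1 − 561/11302)·3.652/561 = 790256.23.
Sum = 966142.
SE = √(966142) = 982.93.

982.93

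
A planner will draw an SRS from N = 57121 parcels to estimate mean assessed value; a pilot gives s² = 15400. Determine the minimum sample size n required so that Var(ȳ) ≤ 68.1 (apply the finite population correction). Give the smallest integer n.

Without fpc, n₀ = s²/D = 15400/68.1 = 226.1380.
With fpc, (1 − n/N)·s²/n ≤ D requires n ≥ n₀/(1 + n₀/N) = 226.1380/(1 + 226.1380/57121) = 225.2463.
Rounding up, n = 226.

226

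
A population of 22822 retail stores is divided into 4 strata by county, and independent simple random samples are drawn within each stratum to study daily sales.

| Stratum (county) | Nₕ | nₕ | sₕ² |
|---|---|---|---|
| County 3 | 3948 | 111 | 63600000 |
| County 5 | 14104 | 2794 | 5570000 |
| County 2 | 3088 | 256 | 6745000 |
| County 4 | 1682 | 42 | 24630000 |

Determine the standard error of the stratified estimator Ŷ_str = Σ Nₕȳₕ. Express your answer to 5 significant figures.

3.2933 × 10^6

Var(Ŷ_str) = Σₕ Nₕ²(1 − fₕ)sₕ²/nₕ.
County 3: 3948²·(1 − 111/3948)·63600000/111 = 8.6796673 × 10^12.
County 5: 14104²·(1 − 2794/14104)·5570000/2794 = 3.1800482 × 10^11.
County 2: 3088²·(1 − 256/3088)·6745000/256 = 2.3041594 × 10^11.
County 4: 1682²·(1 − 42/1682)·24630000/42 = 1.6176515 × 10^12.
Sum = 1.084574 × 10^13.
SE = √(1.084574 × 10^13) = 3.2933 × 10^6.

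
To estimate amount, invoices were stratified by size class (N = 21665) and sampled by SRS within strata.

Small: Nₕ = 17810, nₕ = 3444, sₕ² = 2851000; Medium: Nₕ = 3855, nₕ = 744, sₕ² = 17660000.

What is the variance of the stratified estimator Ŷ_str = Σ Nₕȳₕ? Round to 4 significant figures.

Var(Ŷ_str) = Σₕ Nₕ²(1 − fₕ)sₕ²/nₕ.
Small: 17810²·(1 − 3444/17810)·2851000/3444 = 2.1180385 × 10^11.
Medium: 3855²·(1 − 744/3855)·17660000/744 = 2.846703 × 10^11.
Sum = 4.9647415 × 10^11.

4.965 × 10^11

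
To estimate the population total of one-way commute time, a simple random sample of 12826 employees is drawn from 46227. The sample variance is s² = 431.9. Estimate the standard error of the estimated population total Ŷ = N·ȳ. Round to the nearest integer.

Var(Ŷ) = N²·Var(ȳ) = N²·(1 − n/N)·s²/n.
f = 12826/46227 = 0.27745690; Var(ȳ) = 0.72254310·431.9/12826 = 0.024330763.
Var(Ŷ) = 46227² · 0.024330763 = 5.1993272 × 10^7.
SE(Ŷ) = √(5.1993272 × 10^7) = 7211.

7211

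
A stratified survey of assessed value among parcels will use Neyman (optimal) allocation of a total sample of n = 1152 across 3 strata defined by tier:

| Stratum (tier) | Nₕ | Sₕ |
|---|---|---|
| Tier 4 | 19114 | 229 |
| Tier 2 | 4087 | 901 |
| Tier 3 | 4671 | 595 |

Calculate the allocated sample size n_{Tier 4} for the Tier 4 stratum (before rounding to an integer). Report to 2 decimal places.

Neyman allocation: nₕ = n·NₕSₕ / Σⱼ NⱼSⱼ.
Σ NⱼSⱼ = 19114·229 + 4087·901 + 4671·595 = 1.0838738 × 10^7.
n_{Tier 4} = 1152·19114·229 / (1.0838738 × 10^7) = 465.22.

465.22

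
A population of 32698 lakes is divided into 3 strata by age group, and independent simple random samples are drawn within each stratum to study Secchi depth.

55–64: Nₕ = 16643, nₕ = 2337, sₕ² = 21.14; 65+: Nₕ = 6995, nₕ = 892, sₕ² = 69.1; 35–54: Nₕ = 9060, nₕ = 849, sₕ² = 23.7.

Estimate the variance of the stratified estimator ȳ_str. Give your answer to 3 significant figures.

Var(ȳ_str) = Σₕ Wₕ²(1 − fₕ)sₕ²/nₕ with Wₕ = Nₕ/N, N = 32698.
55–64: Wₕ = 0.50899138; term = 0.50899138²·(1 − 0.14041940)·21.14/2337 = 0.0020144372.
65+: Wₕ = 0.21392746; term = 0.21392746²·(1 − 0.12751966)·69.1/892 = 0.0030931566.
35–54: Wₕ = 0.27708117; term = 0.27708117²·(1 − 0.09370861)·23.7/849 = 0.0019423278.
Sum = 0.0070499216.

0.00705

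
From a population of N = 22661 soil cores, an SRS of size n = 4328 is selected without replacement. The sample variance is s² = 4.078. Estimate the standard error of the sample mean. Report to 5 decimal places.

0.02761

Under SRS without replacement, Var(ȳ) = (1 − f)·s²/n with f = n/N = 4328/22661 = 0.19098892.
Var(ȳ) = (1 − 0.19098892)·4.078/4328 = 0.80901108·9.422366 × 10^-4 = 7.6227984 × 10^-4.
SE(ȳ) = √(7.6227984 × 10^-4) = 0.02761.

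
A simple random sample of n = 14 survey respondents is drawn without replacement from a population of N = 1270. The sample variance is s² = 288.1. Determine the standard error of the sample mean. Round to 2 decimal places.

4.51

Under SRS without replacement, Var(ȳ) = (1 − f)·s²/n with f = n/N = 14/1270 = 0.01102362.
Var(ȳ) = (1 − 0.01102362)·288.1/14 = 0.98897638·20.578571 = 20.351721.
SE(ȳ) = √(20.351721) = 4.51.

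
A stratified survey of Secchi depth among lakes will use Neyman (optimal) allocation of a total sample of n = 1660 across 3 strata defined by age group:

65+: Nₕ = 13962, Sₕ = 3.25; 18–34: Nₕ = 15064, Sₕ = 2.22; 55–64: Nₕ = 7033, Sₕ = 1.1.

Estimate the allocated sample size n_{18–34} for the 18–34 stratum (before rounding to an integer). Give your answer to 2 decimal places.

641.37

Neyman allocation: nₕ = n·NₕSₕ / Σⱼ NⱼSⱼ.
Σ NⱼSⱼ = 13962·3.25 + 15064·2.22 + 7033·1.1 = 86554.88.
n_{18–34} = 1660·15064·2.22 / 86554.88 = 641.37.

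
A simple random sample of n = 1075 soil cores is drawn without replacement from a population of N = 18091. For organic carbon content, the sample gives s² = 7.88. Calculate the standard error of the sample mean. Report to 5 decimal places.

Under SRS without replacement, Var(ȳ) = (1 − f)·s²/n with f = n/N = 1075/18091 = 0.05942181.
Var(ȳ) = (1 − 0.05942181)·7.88/1075 = 0.94057819·0.0073302326 = 0.0068946569.
SE(ȳ) = √(0.0068946569) = 0.08303.

0.08303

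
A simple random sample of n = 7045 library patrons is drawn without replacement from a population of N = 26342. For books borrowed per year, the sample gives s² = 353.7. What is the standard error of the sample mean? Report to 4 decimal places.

Under SRS without replacement, Var(ȳ) = (1 − f)·s²/n with f = n/N = 7045/26342 = 0.26744363.
Var(ȳ) = (1 − 0.26744363)·353.7/7045 = 0.73255637·0.05020582 = 0.036778593.
SE(ȳ) = √(0.036778593) = 0.1918.

0.1918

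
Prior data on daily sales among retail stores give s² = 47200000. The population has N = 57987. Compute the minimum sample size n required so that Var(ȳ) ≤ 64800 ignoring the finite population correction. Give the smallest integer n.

Without fpc, n₀ = s²/D = 47200000/64800 = 728.3951.
Rounding up, n = 729.

729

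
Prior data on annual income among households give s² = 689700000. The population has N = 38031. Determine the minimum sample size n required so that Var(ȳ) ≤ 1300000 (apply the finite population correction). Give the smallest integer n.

Without fpc, n₀ = s²/D = 689700000/1300000 = 530.5385.
With fpc, (1 − n/N)·s²/n ≤ D requires n ≥ n₀/(1 + n₀/N) = 530.5385/(1 + 530.5385/38031) = 523.2392.
Rounding up, n = 524.

524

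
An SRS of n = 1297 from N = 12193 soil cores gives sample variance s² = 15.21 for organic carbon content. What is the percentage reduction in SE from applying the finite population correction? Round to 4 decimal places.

5.4681

f = n/N = 1297/12193 = 0.10637251.
SE_no-fpc = √(s²/n) = 0.10829156; SE_fpc = √((1−f)s²/n) = 0.10237004.
Ratio = √(1−f) = 0.94531872. Reduction = 100·(1 − 0.94531872) = 5.4681%.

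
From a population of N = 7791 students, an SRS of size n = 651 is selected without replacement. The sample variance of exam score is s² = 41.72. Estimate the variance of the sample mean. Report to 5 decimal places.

0.05873

Under SRS without replacement, Var(ȳ) = (1 − f)·s²/n with f = n/N = 651/7791 = 0.08355795.
Var(ȳ) = (1 − 0.08355795)·41.72/651 = 0.91644205·0.064086022 = 0.058731125.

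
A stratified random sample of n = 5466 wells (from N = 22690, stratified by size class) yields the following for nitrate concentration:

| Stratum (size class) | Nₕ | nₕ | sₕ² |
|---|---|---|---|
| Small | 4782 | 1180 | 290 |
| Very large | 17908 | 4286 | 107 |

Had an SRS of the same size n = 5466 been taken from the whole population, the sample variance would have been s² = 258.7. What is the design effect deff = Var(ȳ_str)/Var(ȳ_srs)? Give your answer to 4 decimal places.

0.5581

Var(ȳ_str) = Σ Wₕ²(1−fₕ)sₕ²/nₕ with Wₕ = Nₕ/22690:
  Small: (4782/22690)²·(1−1180/4782)·290/1180 = 0.0082224318
  Very large: (17908/22690)²·(1−4286/17908)·107/4286 = 0.011829069
  → Var(ȳ_str) = 0.020051501.
Var(ȳ_srs) = (1 − 5466/22690)·258.7/5466 = 0.035927444.
deff = 0.020051501 / 0.035927444 = 0.5581.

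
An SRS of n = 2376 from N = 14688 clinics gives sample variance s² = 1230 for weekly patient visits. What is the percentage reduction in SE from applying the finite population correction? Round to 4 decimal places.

f = n/N = 2376/14688 = 0.16176471.
SE_no-fpc = √(s²/n) = 0.71949758; SE_fpc = √((1−f)s²/n) = 0.65873738.
Ratio = √(1−f) = 0.91555191. Reduction = 100·(1 − 0.91555191) = 8.4448%.

8.4448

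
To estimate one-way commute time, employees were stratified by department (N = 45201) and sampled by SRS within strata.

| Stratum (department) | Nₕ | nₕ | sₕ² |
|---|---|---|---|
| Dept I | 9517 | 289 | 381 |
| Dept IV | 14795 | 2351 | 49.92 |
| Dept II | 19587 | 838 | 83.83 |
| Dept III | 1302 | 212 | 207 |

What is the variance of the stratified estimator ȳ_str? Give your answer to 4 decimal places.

Var(ȳ_str) = Σₕ Wₕ²(1 − fₕ)sₕ²/nₕ with Wₕ = Nₕ/N, N = 45201.
Dept I: Wₕ = 0.21054844; term = 0.21054844²·(1 − 0.03036671)·381/289 = 0.056668107.
Dept IV: Wₕ = 0.32731577; term = 0.32731577²·(1 − 0.15890504)·49.92/2351 = 0.0019133783.
Dept II: Wₕ = 0.43333112; term = 0.43333112²·(1 − 0.04278348)·83.83/838 = 0.01798065.
Dept III: Wₕ = 0.02880467; term = 0.02880467²·(1 − 0.16282642)·207/212 = 6.7822826 × 10^-4.
Sum = 0.077240364.

0.0772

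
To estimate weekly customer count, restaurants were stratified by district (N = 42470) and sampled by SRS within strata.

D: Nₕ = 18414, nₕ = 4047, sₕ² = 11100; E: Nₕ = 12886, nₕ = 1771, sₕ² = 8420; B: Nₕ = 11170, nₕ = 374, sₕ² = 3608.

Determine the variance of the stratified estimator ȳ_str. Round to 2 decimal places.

1.42

Var(ȳ_str) = Σₕ Wₕ²(1 − fₕ)sₕ²/nₕ with Wₕ = Nₕ/N, N = 42470.
D: Wₕ = 0.43357664; term = 0.43357664²·(1 − 0.21977843)·11100/4047 = 0.40229023.
E: Wₕ = 0.30341417; term = 0.30341417²·(1 − 0.13743598)·8420/1771 = 0.37753446.
B: Wₕ = 0.26300918; term = 0.26300918²·(1 − 0.03348254)·3608/374 = 0.64498031.
Sum = 1.424805.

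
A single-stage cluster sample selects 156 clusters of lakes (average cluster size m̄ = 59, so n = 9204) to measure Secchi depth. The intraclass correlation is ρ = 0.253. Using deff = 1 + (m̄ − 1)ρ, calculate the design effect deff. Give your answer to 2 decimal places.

15.67

deff = 1 + (59 − 1)·0.253 = 1 + 14.674 = 15.674.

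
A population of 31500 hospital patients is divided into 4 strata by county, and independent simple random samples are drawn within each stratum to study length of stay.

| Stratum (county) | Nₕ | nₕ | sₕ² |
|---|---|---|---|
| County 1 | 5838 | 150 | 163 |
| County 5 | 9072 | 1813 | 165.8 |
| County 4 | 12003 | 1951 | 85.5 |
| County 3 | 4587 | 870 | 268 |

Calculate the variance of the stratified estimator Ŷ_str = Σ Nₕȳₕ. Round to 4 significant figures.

5.265 × 10^7

Var(Ŷ_str) = Σₕ Nₕ²(1 − fₕ)sₕ²/nₕ.
County 1: 5838²·(1 − 150/5838)·163/150 = 3.6084444 × 10^7.
County 5: 9072²·(1 − 1813/9072)·165.8/1813 = 6.0223579 × 10^6.
County 4: 12003²·(1 − 1951/12003)·85.5/1951 = 5.2875091 × 10^6.
County 3: 4587²·(1 − 870/4587)·268/870 = 5.2521466 × 10^6.
Sum = 5.2646458 × 10^7.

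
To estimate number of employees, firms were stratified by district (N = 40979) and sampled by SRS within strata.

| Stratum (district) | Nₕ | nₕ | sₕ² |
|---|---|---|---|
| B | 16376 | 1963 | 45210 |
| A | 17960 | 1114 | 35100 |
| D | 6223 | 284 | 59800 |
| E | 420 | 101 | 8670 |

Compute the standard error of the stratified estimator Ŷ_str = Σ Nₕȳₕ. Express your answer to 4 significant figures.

150900

Var(Ŷ_str) = Σₕ Nₕ²(1 − fₕ)sₕ²/nₕ.
B: 16376²·(1 − 1963/16376)·45210/1963 = 5.4359621 × 10^9.
A: 17960²·(1 − 1114/17960)·35100/1114 = 9.5329004 × 10^9.
D: 6223²·(1 − 284/6223)·59800/284 = 7.782085 × 10^9.
E: 420²·(1 − 101/420)·8670/101 = 1.1501055 × 10^7.
Sum = 2.2762449 × 10^10.
SE = √(2.2762449 × 10^10) = 150900.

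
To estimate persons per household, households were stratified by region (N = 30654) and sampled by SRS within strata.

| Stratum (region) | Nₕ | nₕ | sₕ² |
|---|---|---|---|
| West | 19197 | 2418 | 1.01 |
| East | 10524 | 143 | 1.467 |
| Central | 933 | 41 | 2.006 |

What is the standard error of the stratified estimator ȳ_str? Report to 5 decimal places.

Var(ȳ_str) = Σₕ Wₕ²(1 − fₕ)sₕ²/nₕ with Wₕ = Nₕ/N, N = 30654.
West: Wₕ = 0.62624780; term = 0.62624780²·(1 − 0.12595718)·1.01/2418 = 1.4318259 × 10^-4.
East: Wₕ = 0.34331572; term = 0.34331572²·(1 − 0.01358799)·1.467/143 = 0.0011927236.
Central: Wₕ = 0.03043648; term = 0.03043648²·(1 − 0.04394427)·2.006/41 = 4.3333051 × 10^-5.
Sum = 0.0013792392.
SE = √(0.0013792392) = 0.03714.

0.03714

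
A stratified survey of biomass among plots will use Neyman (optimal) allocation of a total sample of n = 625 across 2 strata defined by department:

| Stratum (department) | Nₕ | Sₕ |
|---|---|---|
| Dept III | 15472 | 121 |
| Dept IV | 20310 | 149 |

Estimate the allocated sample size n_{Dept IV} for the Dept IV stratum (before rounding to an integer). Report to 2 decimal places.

Neyman allocation: nₕ = n·NₕSₕ / Σⱼ NⱼSⱼ.
Σ NⱼSⱼ = 15472·121 + 20310·149 = 4.898302 × 10^6.
n_{Dept IV} = 625·20310·149 / (4.898302 × 10^6) = 386.13.

386.13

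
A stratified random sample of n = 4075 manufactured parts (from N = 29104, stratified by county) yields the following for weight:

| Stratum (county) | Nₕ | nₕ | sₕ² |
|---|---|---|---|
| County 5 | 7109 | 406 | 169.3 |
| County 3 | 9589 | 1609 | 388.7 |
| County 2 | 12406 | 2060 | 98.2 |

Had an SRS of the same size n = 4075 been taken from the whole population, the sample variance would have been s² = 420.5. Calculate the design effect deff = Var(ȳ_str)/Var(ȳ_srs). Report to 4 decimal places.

Var(ȳ_str) = Σ Wₕ²(1−fₕ)sₕ²/nₕ with Wₕ = Nₕ/29104:
  County 5: (7109/29104)²·(1−406/7109)·169.3/406 = 0.023458665
  County 3: (9589/29104)²·(1−1609/9589)·388.7/1609 = 0.021823748
  County 2: (12406/29104)²·(1−2060/12406)·98.2/2060 = 0.0072234248
  → Var(ȳ_str) = 0.052505838.
Var(ȳ_srs) = (1 − 4075/29104)·420.5/4075 = 0.088741998.
deff = 0.052505838 / 0.088741998 = 0.5917.

0.5917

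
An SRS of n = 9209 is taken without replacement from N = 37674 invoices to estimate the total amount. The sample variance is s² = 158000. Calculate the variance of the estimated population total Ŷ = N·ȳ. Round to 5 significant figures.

Var(Ŷ) = N²·Var(ȳ) = N²·(1 − n/N)·s²/n.
f = 9209/37674 = 0.24443914; Var(ȳ) = 0.75556086·158000/9209 = 12.963255.
Var(Ŷ) = 37674² · 12.963255 = 1.839914 × 10^10.

1.8399 × 10^10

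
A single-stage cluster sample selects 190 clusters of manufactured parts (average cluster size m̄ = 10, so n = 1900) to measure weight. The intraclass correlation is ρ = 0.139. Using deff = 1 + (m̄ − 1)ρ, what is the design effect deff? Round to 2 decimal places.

deff = 1 + (10 − 1)·0.139 = 1 + 1.251 = 2.251.

2.25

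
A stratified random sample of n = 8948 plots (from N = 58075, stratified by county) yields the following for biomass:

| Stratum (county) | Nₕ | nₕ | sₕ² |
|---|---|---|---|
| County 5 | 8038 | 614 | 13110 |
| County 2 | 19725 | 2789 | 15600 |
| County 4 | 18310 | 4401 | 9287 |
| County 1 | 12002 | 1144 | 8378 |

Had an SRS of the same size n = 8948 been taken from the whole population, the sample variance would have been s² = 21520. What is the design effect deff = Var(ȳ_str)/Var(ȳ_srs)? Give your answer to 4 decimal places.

0.6754

Var(ȳ_str) = Σ Wₕ²(1−fₕ)sₕ²/nₕ with Wₕ = Nₕ/58075:
  County 5: (8038/58075)²·(1−614/8038)·13110/614 = 0.37778251
  County 2: (19725/58075)²·(1−2789/19725)·15600/2789 = 0.55402008
  County 4: (18310/58075)²·(1−4401/18310)·9287/4401 = 0.15934186
  County 1: (12002/58075)²·(1−1144/12002)·8378/1144 = 0.28296932
  → Var(ȳ_str) = 1.3741138.
Var(ȳ_srs) = (1 − 8948/58075)·21520/8948 = 2.0344514.
deff = 1.3741138 / 2.0344514 = 0.6754.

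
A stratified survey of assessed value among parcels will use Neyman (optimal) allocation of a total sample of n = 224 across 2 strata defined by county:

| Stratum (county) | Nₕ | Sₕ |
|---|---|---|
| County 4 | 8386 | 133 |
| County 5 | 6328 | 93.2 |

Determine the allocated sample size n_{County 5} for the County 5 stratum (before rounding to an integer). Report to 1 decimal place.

77.5

Neyman allocation: nₕ = n·NₕSₕ / Σⱼ NⱼSⱼ.
Σ NⱼSⱼ = 8386·133 + 6328·93.2 = 1.7051076 × 10^6.
n_{County 5} = 224·6328·93.2 / (1.7051076 × 10^6) = 77.5.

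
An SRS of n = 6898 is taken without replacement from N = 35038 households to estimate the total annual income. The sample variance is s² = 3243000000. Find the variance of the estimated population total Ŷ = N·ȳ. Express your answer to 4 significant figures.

4.635 × 10^14

Var(Ŷ) = N²·Var(ȳ) = N²·(1 − n/N)·s²/n.
f = 6898/35038 = 0.19687197; Var(ȳ) = 0.80312803·3243000000/6898 = 377579.62.
Var(Ŷ) = 35038² · 377579.62 = 4.6353994 × 10^14.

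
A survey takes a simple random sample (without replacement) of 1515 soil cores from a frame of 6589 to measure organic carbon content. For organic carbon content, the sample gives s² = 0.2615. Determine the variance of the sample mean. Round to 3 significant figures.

Under SRS without replacement, Var(ȳ) = (1 − f)·s²/n with f = n/N = 1515/6589 = 0.22992867.
Var(ȳ) = (1 − 0.22992867)·0.2615/1515 = 0.77007133·1.7260726 × 10^-4 = 1.329199 × 10^-4.

1.33 × 10^-4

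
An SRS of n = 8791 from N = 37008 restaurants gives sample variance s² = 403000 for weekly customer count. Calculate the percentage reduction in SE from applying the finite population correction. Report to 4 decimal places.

f = n/N = 8791/37008 = 0.23754323.
SE_no-fpc = √(s²/n) = 6.7706971; SE_fpc = √((1−f)s²/n) = 5.9120894.
Ratio = √(1−f) = 0.87318770. Reduction = 100·(1 − 0.87318770) = 12.6812%.

12.6812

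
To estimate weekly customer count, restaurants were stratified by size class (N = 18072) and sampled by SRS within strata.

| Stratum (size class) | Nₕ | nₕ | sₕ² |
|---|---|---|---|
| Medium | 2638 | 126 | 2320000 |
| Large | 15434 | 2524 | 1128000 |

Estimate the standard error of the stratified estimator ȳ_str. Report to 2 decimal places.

25.42

Var(ȳ_str) = Σₕ Wₕ²(1 − fₕ)sₕ²/nₕ with Wₕ = Nₕ/N, N = 18072.
Medium: Wₕ = 0.14597167; term = 0.14597167²·(1 − 0.04776346)·2320000/126 = 373.5936.
Large: Wₕ = 0.85402833; term = 0.85402833²·(1 − 0.16353505)·1128000/2524 = 272.65411.
Sum = 646.24771.
SE = √(646.24771) = 25.42.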